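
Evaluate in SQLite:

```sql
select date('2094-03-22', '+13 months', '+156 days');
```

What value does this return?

Adding +13 months to 2094-03-22 gives 2095-04-22.
Applying '+156 days' to 2095-04-22: counting 156 days forward gives 2095-09-25.

2095-09-25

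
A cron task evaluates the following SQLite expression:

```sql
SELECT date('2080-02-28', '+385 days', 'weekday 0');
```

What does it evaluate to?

Applying '+385 days' to 2080-02-28: counting 385 days forward gives 2081-03-19.
`weekday 0` advances to the next Sunday; 2081-03-19 is a Wednesday, so it moves forward to 2081-03-23.

2081-03-23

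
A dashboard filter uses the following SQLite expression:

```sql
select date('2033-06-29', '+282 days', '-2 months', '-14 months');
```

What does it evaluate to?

Applying '+282 days' to 2033-06-29: counting 282 days forward gives 2034-04-07.
Adding -2 months to 2034-04-07 gives 2034-02-07.
Adding -14 months to 2034-02-07 gives 2032-12-07.

2032-12-07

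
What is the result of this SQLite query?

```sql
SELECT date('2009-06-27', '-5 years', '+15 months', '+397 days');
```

2006-10-29

Adding -5 years to 2009-06-27 gives 2004-06-27.
Adding +15 months to 2004-06-27 gives 2005-09-27.
Applying '+397 days' to 2005-09-27: counting 397 days forward gives 2006-10-29.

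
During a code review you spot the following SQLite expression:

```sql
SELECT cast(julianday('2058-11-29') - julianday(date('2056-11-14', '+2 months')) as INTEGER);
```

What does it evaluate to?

684

Adding +2 months to 2056-11-14 gives 2057-01-14.
17 days remain in January 2057 after the 14th (31 − 14).
Full months from February 2057 through October 2058 contribute their day counts.
Then 29 days into November 2058.
Total: 17 + 28 + 31 + 30 + 31 + 30 + 31 + 31 + 30 + 31 + 30 + 31 + 31 + 28 + 31 + 30 + 31 + 30 + 31 + 31 + 30 + 31 + 29 = 684.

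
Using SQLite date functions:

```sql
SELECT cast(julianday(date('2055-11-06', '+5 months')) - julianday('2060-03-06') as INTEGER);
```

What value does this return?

Adding +5 months to 2055-11-06 gives 2056-04-06.
24 days remain in April 2056 after the 6th (30 − 6).
Full months from May 2056 through February 2060 contribute their day counts.
Then 6 days into March 2060.
Total: 24 + 31 + 30 + 31 + 31 + 30 + 31 + 30 + 31 + 31 + 28 + 31 + 30 + 31 + 30 + 31 + 31 + 30 + 31 + 30 + 31 + 31 + 28 + 31 + 30 + 31 + 30 + 31 + 31 + 30 + 31 + 30 + 31 + 31 + 28 + 31 + 30 + 31 + 30 + 31 + 31 + 30 + 31 + 30 + 31 + 31 + 29 + 6 = 1430.
The subtraction is earlier − later, so the result is −1430 → -1430.

-1430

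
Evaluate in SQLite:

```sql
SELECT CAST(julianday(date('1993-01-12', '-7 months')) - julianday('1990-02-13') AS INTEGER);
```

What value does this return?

Adding -7 months to 1993-01-12 gives 1992-06-12.
15 days remain in February 1990 after the 13th (28 − 13).
Full months from March 1990 through May 1992 contribute their day counts.
Then 12 days into June 1992.
Total: 15 + 31 + 30 + 31 + 30 + 31 + 31 + 30 + 31 + 30 + 31 + 31 + 28 + 31 + 30 + 31 + 30 + 31 + 31 + 30 + 31 + 30 + 31 + 31 + 29 + 31 + 30 + 31 + 12 = 850.

850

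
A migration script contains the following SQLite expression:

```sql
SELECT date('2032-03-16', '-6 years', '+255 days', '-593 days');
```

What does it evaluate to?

Adding -6 years to 2032-03-16 gives 2026-03-16.
Applying '+255 days' to 2026-03-16: counting 255 days forward gives 2026-11-26.
Applying '-593 days' to 2026-11-26: counting 593 days back gives 2025-04-12.

2025-04-12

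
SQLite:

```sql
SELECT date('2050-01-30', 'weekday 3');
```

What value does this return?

`weekday 3` advances to the next Wednesday; 2050-01-30 is a Sunday, so it moves forward to 2050-02-02.

2050-02-02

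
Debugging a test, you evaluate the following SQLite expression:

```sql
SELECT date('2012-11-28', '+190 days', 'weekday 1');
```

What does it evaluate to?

2013-06-10

Applying '+190 days' to 2012-11-28: counting 190 days forward gives 2013-06-06.
`weekday 1` advances to the next Monday; 2013-06-06 is a Thursday, so it moves forward to 2013-06-10.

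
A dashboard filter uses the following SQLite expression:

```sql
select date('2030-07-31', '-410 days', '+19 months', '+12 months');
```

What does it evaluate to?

2032-01-16

Applying '-410 days' to 2030-07-31: counting 410 days back gives 2029-06-16.
Adding +19 months to 2029-06-16 gives 2031-01-16.
Adding +12 months to 2031-01-16 gives 2032-01-16.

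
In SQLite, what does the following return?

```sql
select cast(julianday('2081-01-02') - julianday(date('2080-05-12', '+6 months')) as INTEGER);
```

Adding +6 months to 2080-05-12 gives 2080-11-12.
18 days remain in November 2080 after the 12th (30 − 12).
December 2080: 31 days.
Then 2 days into January 2081.
Total: 18 + 31 + 2 = 51.

51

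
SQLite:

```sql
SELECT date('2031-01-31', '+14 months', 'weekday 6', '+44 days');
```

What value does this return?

Adding +14 months to 2031-01-31 gives 2032-03-31.
`weekday 6` advances to the next Saturday; 2032-03-31 is a Wednesday, so it moves forward to 2032-04-03.
Applying '+44 days' to 2032-04-03: counting 44 days forward gives 2032-05-17.

2032-05-17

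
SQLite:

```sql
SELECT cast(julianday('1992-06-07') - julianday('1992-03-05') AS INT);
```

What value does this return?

26 days remain in March 1992 after the 5th (31 − 5).
April 1992: 30 days.
May 1992: 31 days.
Then 7 days into June 1992.
Total: 26 + 30 + 31 + 7 = 94.

94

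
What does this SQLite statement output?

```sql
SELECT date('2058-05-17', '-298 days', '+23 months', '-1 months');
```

Applying '-298 days' to 2058-05-17: counting 298 days back gives 2057-07-23.
Adding +23 months to 2057-07-23 gives 2059-06-23.
Adding -1 month to 2059-06-23 gives 2059-05-23.

2059-05-23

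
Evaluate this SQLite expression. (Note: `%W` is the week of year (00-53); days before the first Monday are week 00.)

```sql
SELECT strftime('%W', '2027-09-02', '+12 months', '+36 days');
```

40

First apply '+12 months', '+36 days': 2027-09-02 → 2028-10-08.
2028-10-08 is a Sunday. SQLite's %W counts Mondays since the year started; the result is 40.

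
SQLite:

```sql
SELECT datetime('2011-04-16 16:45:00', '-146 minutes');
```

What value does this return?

2011-04-16 14:19:00

146 minutes = 2h 26m; -146 minutes from 2011-04-16 16:45:00 is 2011-04-16 14:19:00.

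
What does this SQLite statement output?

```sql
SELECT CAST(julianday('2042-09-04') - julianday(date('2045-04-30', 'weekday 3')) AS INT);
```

`weekday 3` advances to the next Wednesday; 2045-04-30 is a Sunday, so it moves forward to 2045-05-03.
26 days remain in September 2042 after the 4th (30 − 4).
Full months from October 2042 through April 2045 contribute their day counts.
Then 3 days into May 2045.
Total: 26 + 31 + 30 + 31 + 31 + 28 + 31 + 30 + 31 + 30 + 31 + 31 + 30 + 31 + 30 + 31 + 31 + 29 + 31 + 30 + 31 + 30 + 31 + 31 + 30 + 31 + 30 + 31 + 31 + 28 + 31 + 30 + 3 = 972.
The subtraction is earlier − later, so the result is −972 → -972.

-972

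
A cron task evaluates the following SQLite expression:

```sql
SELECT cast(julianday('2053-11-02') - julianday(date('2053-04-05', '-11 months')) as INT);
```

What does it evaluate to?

Adding -11 months to 2053-04-05 gives 2052-05-05.
26 days remain in May 2052 after the 5th (31 − 5).
Full months from June 2052 through October 2053 contribute their day counts.
Then 2 days into November 2053.
Total: 26 + 30 + 31 + 31 + 30 + 31 + 30 + 31 + 31 + 28 + 31 + 30 + 31 + 30 + 31 + 31 + 30 + 31 + 2 = 546.

546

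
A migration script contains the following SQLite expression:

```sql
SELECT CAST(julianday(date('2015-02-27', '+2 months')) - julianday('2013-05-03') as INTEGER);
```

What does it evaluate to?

724

Adding +2 months to 2015-02-27 gives 2015-04-27.
28 days remain in May 2013 after the 3rd (31 − 3).
Full months from June 2013 through March 2015 contribute their day counts.
Then 27 days into April 2015.
Total: 28 + 30 + 31 + 31 + 30 + 31 + 30 + 31 + 31 + 28 + 31 + 30 + 31 + 30 + 31 + 31 + 30 + 31 + 30 + 31 + 31 + 28 + 31 + 27 = 724.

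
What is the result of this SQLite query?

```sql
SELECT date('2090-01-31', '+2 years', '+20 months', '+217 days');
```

Adding +2 years to 2090-01-31 gives 2092-01-31.
Adding +20 months to 2092-01-31 targets 2093-09-31. September 2093 has only 30 days, so SQLite normalizes the 1-day overflow forward to 2093-10-01.
Applying '+217 days' to 2093-10-01: counting 217 days forward gives 2094-05-06.

2094-05-06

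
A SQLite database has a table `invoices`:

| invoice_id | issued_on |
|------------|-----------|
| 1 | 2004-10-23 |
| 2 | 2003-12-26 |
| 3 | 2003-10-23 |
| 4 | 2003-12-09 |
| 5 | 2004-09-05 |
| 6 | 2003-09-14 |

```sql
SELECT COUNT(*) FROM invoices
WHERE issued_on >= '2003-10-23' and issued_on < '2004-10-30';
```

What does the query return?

Rows in [2003-10-23, 2004-10-30): 2004-10-23, 2003-12-26, 2003-10-23, 2003-12-09, 2004-09-05 → 5 rows.

5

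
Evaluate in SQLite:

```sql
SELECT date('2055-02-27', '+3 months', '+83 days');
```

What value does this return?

2055-08-18

Adding +3 months to 2055-02-27 gives 2055-05-27.
Applying '+83 days' to 2055-05-27: counting 83 days forward gives 2055-08-18.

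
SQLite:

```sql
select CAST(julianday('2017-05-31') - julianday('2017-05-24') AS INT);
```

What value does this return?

Both dates are in May 2017: 31 − 24 = 7.

7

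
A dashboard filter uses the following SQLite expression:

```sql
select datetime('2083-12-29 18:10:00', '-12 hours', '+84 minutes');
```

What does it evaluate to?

2083-12-29 07:34:00

-12 hours from 2083-12-29 18:10:00 is 2083-12-29 06:10:00.
84 minutes = 1h 24m; +84 minutes from 2083-12-29 06:10:00 is 2083-12-29 07:34:00.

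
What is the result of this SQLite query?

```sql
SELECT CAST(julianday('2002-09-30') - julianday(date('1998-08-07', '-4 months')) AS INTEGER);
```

1637

Adding -4 months to 1998-08-07 gives 1998-04-07.
23 days remain in April 1998 after the 7th (30 − 7).
Full months from May 1998 through August 2002 contribute their day counts.
Then 30 days into September 2002.
Total: 23 + 31 + 30 + 31 + 31 + 30 + 31 + 30 + 31 + 31 + 28 + 31 + 30 + 31 + 30 + 31 + 31 + 30 + 31 + 30 + 31 + 31 + 29 + 31 + 30 + 31 + 30 + 31 + 31 + 30 + 31 + 30 + 31 + 31 + 28 + 31 + 30 + 31 + 30 + 31 + 31 + 30 + 31 + 30 + 31 + 31 + 28 + 31 + 30 + 31 + 30 + 31 + 31 + 30 = 1637.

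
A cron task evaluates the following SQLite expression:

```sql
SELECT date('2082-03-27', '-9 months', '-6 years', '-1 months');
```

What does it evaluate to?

2075-05-27

Adding -9 months to 2082-03-27 gives 2081-06-27.
Adding -6 years to 2081-06-27 gives 2075-06-27.
Adding -1 month to 2075-06-27 gives 2075-05-27.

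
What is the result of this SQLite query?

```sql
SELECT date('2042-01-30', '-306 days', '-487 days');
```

Applying '-306 days' to 2042-01-30: counting 306 days back gives 2041-03-30.
Applying '-487 days' to 2041-03-30: counting 487 days back gives 2039-11-29.

2039-11-29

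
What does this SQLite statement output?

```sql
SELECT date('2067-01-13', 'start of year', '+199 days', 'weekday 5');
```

`start of year` rewinds 2067-01-13 to 2067-01-01.
Applying '+199 days' to 2067-01-01: counting 199 days forward gives 2067-07-19.
`weekday 5` advances to the next Friday; 2067-07-19 is a Tuesday, so it moves forward to 2067-07-22.

2067-07-22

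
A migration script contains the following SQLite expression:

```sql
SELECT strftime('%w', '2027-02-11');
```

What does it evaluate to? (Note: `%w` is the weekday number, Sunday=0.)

4

2027-02-11 is a Thursday; with Sunday=0 that is 4.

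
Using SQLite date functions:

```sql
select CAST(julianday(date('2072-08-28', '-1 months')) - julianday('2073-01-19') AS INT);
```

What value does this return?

Adding -1 month to 2072-08-28 gives 2072-07-28.
3 days remain in July 2072 after the 28th (31 − 28).
August 2072: 31 days.
September 2072: 30 days.
October 2072: 31 days.
November 2072: 30 days.
December 2072: 31 days.
Then 19 days into January 2073.
Total: 3 + 31 + 30 + 31 + 30 + 31 + 19 = 175.
The subtraction is earlier − later, so the result is −175 → -175.

-175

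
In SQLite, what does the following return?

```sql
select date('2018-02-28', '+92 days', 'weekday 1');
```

2018-06-04

Applying '+92 days' to 2018-02-28: counting 92 days forward gives 2018-05-31.
`weekday 1` advances to the next Monday; 2018-05-31 is a Thursday, so it moves forward to 2018-06-04.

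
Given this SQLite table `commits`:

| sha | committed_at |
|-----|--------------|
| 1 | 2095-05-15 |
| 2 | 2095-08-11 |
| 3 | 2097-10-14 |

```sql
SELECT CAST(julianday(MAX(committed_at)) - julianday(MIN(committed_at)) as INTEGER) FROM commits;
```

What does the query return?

883

MIN = 2095-05-15, MAX = 2097-10-14.
16 days remain in May 2095 after the 15th (31 − 15).
Full months from June 2095 through September 2097 contribute their day counts.
Then 14 days into October 2097.
Total: 16 + 30 + 31 + 31 + 30 + 31 + 30 + 31 + 31 + 29 + 31 + 30 + 31 + 30 + 31 + 31 + 30 + 31 + 30 + 31 + 31 + 28 + 31 + 30 + 31 + 30 + 31 + 31 + 30 + 14 = 883.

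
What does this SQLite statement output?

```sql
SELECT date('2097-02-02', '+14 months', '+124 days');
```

2098-08-04

Adding +14 months to 2097-02-02 gives 2098-04-02.
Applying '+124 days' to 2098-04-02: counting 124 days forward gives 2098-08-04.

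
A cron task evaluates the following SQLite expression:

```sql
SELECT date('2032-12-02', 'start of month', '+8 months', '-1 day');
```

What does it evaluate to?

`start of month` rewinds 2032-12-02 to 2032-12-01.
Adding +8 months to 2032-12-01 gives 2033-08-01.
Going back 1 day from 2033-08-01 reaches 2033-07-31 (last day of July, 31 days).

2033-07-31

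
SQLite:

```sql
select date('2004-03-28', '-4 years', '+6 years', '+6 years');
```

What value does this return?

2012-03-28

Adding -4 years to 2004-03-28 gives 2000-03-28.
Adding +6 years to 2000-03-28 gives 2006-03-28.
Adding +6 years to 2006-03-28 gives 2012-03-28.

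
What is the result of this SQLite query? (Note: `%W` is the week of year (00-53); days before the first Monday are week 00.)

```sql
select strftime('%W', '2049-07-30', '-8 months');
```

First apply '-8 months': 2049-07-30 → 2048-11-30.
2048-11-30 is a Monday. SQLite's %W counts Mondays since the year started; the result is 48.

48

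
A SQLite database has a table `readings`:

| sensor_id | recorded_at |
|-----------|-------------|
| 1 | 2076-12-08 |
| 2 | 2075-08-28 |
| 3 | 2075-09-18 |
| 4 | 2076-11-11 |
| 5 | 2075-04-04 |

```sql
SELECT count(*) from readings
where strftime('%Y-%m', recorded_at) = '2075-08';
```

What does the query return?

1

Rows with year-month 2075-08: 2075-08-28 → 1.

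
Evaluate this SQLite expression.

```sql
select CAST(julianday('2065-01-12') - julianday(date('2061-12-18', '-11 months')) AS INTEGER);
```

Adding -11 months to 2061-12-18 gives 2061-01-18.
13 days remain in January 2061 after the 18th (31 − 18).
Full months from February 2061 through December 2064 contribute their day counts.
Then 12 days into January 2065.
Total: 13 + 28 + 31 + 30 + 31 + 30 + 31 + 31 + 30 + 31 + 30 + 31 + 31 + 28 + 31 + 30 + 31 + 30 + 31 + 31 + 30 + 31 + 30 + 31 + 31 + 28 + 31 + 30 + 31 + 30 + 31 + 31 + 30 + 31 + 30 + 31 + 31 + 29 + 31 + 30 + 31 + 30 + 31 + 31 + 30 + 31 + 30 + 31 + 12 = 1455.

1455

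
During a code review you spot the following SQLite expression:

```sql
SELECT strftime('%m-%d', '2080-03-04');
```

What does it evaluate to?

`%m-%d` extracts the month-day: 03-04.

03-04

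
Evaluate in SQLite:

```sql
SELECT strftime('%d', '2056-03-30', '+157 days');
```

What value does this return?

03

First apply '+157 days': 2056-03-30 → 2056-09-03.
`%d` extracts the 2-digit day of month: 03.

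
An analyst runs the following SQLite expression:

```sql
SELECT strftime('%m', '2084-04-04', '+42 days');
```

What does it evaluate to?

05

First apply '+42 days': 2084-04-04 → 2084-05-16.
`%m` extracts the 2-digit month (01-12): 05.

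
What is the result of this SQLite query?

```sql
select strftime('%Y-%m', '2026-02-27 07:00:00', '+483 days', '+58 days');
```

First apply '+483 days', '+58 days': 2026-02-27 07:00:00 → 2027-08-22 07:00:00.
`%Y-%m` extracts the year-month: 2027-08.

2027-08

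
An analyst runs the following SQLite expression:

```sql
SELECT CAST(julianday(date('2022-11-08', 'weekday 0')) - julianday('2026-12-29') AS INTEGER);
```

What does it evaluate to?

`weekday 0` advances to the next Sunday; 2022-11-08 is a Tuesday, so it moves forward to 2022-11-13.
17 days remain in November 2022 after the 13th (30 − 13).
Full months from December 2022 through November 2026 contribute their day counts.
Then 29 days into December 2026.
Total: 17 + 31 + 31 + 28 + 31 + 30 + 31 + 30 + 31 + 31 + 30 + 31 + 30 + 31 + 31 + 29 + 31 + 30 + 31 + 30 + 31 + 31 + 30 + 31 + 30 + 31 + 31 + 28 + 31 + 30 + 31 + 30 + 31 + 31 + 30 + 31 + 30 + 31 + 31 + 28 + 31 + 30 + 31 + 30 + 31 + 31 + 30 + 31 + 30 + 29 = 1507.
The subtraction is earlier − later, so the result is −1507 → -1507.

-1507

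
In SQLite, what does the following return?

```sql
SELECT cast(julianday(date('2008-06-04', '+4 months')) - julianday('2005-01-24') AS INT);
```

Adding +4 months to 2008-06-04 gives 2008-10-04.
7 days remain in January 2005 after the 24th (31 − 24).
Full months from February 2005 through September 2008 contribute their day counts.
Then 4 days into October 2008.
Total: 7 + 28 + 31 + 30 + 31 + 30 + 31 + 31 + 30 + 31 + 30 + 31 + 31 + 28 + 31 + 30 + 31 + 30 + 31 + 31 + 30 + 31 + 30 + 31 + 31 + 28 + 31 + 30 + 31 + 30 + 31 + 31 + 30 + 31 + 30 + 31 + 31 + 29 + 31 + 30 + 31 + 30 + 31 + 31 + 30 + 4 = 1349.

1349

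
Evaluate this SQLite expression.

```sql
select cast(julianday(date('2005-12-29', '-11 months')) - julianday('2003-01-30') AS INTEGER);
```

730

Adding -11 months to 2005-12-29 gives 2005-01-29.
1 day remains in January 2003 after the 30th (31 − 30).
Full months from February 2003 through December 2004 contribute their day counts.
Then 29 days into January 2005.
Total: 1 + 28 + 31 + 30 + 31 + 30 + 31 + 31 + 30 + 31 + 30 + 31 + 31 + 29 + 31 + 30 + 31 + 30 + 31 + 31 + 30 + 31 + 30 + 31 + 29 = 730.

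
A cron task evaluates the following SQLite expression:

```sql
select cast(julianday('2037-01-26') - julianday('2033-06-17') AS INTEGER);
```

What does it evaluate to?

13 days remain in June 2033 after the 17th (30 − 17).
Full months from July 2033 through December 2036 contribute their day counts.
Then 26 days into January 2037.
Total: 13 + 31 + 31 + 30 + 31 + 30 + 31 + 31 + 28 + 31 + 30 + 31 + 30 + 31 + 31 + 30 + 31 + 30 + 31 + 31 + 28 + 31 + 30 + 31 + 30 + 31 + 31 + 30 + 31 + 30 + 31 + 31 + 29 + 31 + 30 + 31 + 30 + 31 + 31 + 30 + 31 + 30 + 31 + 26 = 1319.

1319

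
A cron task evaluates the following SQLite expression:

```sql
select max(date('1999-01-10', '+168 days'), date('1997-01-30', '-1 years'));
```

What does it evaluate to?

date('1999-01-10', '+168 days') → 1999-06-27.
date('1997-01-30', '-1 years') → 1996-01-30.
Later of the two is 1999-06-27.

1999-06-27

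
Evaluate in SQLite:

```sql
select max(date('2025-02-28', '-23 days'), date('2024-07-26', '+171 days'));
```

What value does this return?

date('2025-02-28', '-23 days') → 2025-02-05.
date('2024-07-26', '+171 days') → 2025-01-13.
Later of the two is 2025-02-05.

2025-02-05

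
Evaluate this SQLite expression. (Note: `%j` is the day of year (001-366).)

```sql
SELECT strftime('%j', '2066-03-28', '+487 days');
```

209

First apply '+487 days': 2066-03-28 → 2067-07-28.
Day-of-year for 2067-07-28: days since 2067-01-01 inclusive = 209, zero-padded to 209.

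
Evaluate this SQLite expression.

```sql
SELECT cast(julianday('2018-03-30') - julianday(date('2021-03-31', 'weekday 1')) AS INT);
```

`weekday 1` advances to the next Monday; 2021-03-31 is a Wednesday, so it moves forward to 2021-04-05.
1 day remains in March 2018 after the 30th (31 − 30).
Full months from April 2018 through March 2021 contribute their day counts.
Then 5 days into April 2021.
Total: 1 + 30 + 31 + 30 + 31 + 31 + 30 + 31 + 30 + 31 + 31 + 28 + 31 + 30 + 31 + 30 + 31 + 31 + 30 + 31 + 30 + 31 + 31 + 29 + 31 + 30 + 31 + 30 + 31 + 31 + 30 + 31 + 30 + 31 + 31 + 28 + 31 + 5 = 1102.
The subtraction is earlier − later, so the result is −1102 → -1102.

-1102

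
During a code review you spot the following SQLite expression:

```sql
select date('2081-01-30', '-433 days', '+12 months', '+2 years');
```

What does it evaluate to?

Applying '-433 days' to 2081-01-30: counting 433 days back gives 2079-11-24.
Adding +12 months to 2079-11-24 gives 2080-11-24.
Adding +2 years to 2080-11-24 gives 2082-11-24.

2082-11-24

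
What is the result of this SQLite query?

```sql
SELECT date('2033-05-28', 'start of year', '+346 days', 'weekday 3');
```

`start of year` rewinds 2033-05-28 to 2033-01-01.
Applying '+346 days' to 2033-01-01: counting 346 days forward gives 2033-12-13.
`weekday 3` advances to the next Wednesday; 2033-12-13 is a Tuesday, so it moves forward to 2033-12-14.

2033-12-14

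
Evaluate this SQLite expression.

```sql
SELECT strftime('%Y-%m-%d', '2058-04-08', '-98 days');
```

First apply '-98 days': 2058-04-08 → 2057-12-31.
`%Y-%m-%d` extracts the ISO date: 2057-12-31.

2057-12-31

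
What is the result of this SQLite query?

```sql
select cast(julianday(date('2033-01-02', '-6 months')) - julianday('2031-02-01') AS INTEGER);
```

517

Adding -6 months to 2033-01-02 gives 2032-07-02.
27 days remain in February 2031 after the 1st (28 − 1).
Full months from March 2031 through June 2032 contribute their day counts.
Then 2 days into July 2032.
Total: 27 + 31 + 30 + 31 + 30 + 31 + 31 + 30 + 31 + 30 + 31 + 31 + 29 + 31 + 30 + 31 + 30 + 2 = 517.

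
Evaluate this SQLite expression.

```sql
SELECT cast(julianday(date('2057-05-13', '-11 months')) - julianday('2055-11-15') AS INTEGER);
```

Adding -11 months to 2057-05-13 gives 2056-06-13.
15 days remain in November 2055 after the 15th (30 − 15).
Full months from December 2055 through May 2056 contribute their day counts.
Then 13 days into June 2056.
Total: 15 + 31 + 31 + 29 + 31 + 30 + 31 + 13 = 211.

211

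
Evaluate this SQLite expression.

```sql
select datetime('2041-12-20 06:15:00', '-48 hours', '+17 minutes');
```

2041-12-18 06:32:00

-48 hours from 2041-12-20 06:15:00 is 2041-12-18 06:15:00 (crosses midnight).
+17 minutes from 2041-12-18 06:15:00 is 2041-12-18 06:32:00.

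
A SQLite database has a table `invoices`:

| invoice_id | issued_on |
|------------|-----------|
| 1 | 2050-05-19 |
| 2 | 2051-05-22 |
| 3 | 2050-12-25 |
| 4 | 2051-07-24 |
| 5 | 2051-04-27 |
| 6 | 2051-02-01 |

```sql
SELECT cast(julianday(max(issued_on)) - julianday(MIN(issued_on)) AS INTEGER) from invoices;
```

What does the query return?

MIN = 2050-05-19, MAX = 2051-07-24.
12 days remain in May 2050 after the 19th (31 − 19).
Full months from June 2050 through June 2051 contribute their day counts.
Then 24 days into July 2051.
Total: 12 + 30 + 31 + 31 + 30 + 31 + 30 + 31 + 31 + 28 + 31 + 30 + 31 + 30 + 24 = 431.

431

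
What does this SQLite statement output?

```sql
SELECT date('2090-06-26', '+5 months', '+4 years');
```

2094-11-26

Adding +5 months to 2090-06-26 gives 2090-11-26.
Adding +4 years to 2090-11-26 gives 2094-11-26.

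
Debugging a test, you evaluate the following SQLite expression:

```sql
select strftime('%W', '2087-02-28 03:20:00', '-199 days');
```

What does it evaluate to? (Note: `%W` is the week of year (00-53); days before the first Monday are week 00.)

First apply '-199 days': 2087-02-28 03:20:00 → 2086-08-13 03:20:00.
2086-08-13 is a Tuesday. SQLite's %W counts Mondays since the year started; the result is 32.

32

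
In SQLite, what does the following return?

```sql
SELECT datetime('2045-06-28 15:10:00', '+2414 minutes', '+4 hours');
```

2045-06-30 11:24:00

2414 minutes = 40h 14m; +2414 minutes from 2045-06-28 15:10:00 is 2045-06-30 07:24:00 (crosses midnight).
+4 hours from 2045-06-30 07:24:00 is 2045-06-30 11:24:00.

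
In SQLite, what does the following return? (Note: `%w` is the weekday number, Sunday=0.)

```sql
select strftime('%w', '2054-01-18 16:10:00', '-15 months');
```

5

First apply '-15 months': 2054-01-18 16:10:00 → 2052-10-18 16:10:00.
2052-10-18 is a Friday; with Sunday=0 that is 5.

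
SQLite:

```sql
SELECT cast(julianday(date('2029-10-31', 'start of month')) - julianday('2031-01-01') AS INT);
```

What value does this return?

-457

`start of month` rewinds 2029-10-31 to 2029-10-01.
30 days remain in October 2029 after the 1st (31 − 1).
Full months from November 2029 through December 2030 contribute their day counts.
Then 1 day into January 2031.
Total: 30 + 30 + 31 + 31 + 28 + 31 + 30 + 31 + 30 + 31 + 31 + 30 + 31 + 30 + 31 + 1 = 457.
The subtraction is earlier − later, so the result is −457 → -457.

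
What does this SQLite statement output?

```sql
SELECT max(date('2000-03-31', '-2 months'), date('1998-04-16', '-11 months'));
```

2000-01-31

date('2000-03-31', '-2 months') → 2000-01-31.
date('1998-04-16', '-11 months') → 1997-05-16.
Later of the two is 2000-01-31.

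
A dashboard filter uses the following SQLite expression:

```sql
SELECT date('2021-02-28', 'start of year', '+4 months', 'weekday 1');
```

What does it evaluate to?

`start of year` rewinds 2021-02-28 to 2021-01-01.
Adding +4 months to 2021-01-01 gives 2021-05-01.
`weekday 1` advances to the next Monday; 2021-05-01 is a Saturday, so it moves forward to 2021-05-03.

2021-05-03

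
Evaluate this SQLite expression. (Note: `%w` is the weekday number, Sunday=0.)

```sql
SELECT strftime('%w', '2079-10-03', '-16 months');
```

First apply '-16 months': 2079-10-03 → 2078-06-03.
2078-06-03 is a Friday; with Sunday=0 that is 5.

5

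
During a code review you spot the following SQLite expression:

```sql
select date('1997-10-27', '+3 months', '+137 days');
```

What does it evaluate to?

Adding +3 months to 1997-10-27 gives 1998-01-27.
Applying '+137 days' to 1998-01-27: counting 137 days forward gives 1998-06-13.

1998-06-13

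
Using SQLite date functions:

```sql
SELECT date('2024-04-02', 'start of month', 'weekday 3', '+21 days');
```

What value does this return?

2024-04-24

`start of month` rewinds 2024-04-02 to 2024-04-01.
`weekday 3` advances to the next Wednesday; 2024-04-01 is a Monday, so it moves forward to 2024-04-03.
Advancing 21 more days within April lands on 2024-04-24.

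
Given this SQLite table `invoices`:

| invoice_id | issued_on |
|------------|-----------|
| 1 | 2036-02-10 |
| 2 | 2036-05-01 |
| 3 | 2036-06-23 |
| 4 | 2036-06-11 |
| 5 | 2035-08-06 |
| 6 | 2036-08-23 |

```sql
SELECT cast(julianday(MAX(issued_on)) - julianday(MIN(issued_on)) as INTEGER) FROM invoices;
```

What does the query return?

MIN = 2035-08-06, MAX = 2036-08-23.
25 days remain in August 2035 after the 6th (31 − 6).
Full months from September 2035 through July 2036 contribute their day counts.
Then 23 days into August 2036.
Total: 25 + 30 + 31 + 30 + 31 + 31 + 29 + 31 + 30 + 31 + 30 + 31 + 23 = 383.

383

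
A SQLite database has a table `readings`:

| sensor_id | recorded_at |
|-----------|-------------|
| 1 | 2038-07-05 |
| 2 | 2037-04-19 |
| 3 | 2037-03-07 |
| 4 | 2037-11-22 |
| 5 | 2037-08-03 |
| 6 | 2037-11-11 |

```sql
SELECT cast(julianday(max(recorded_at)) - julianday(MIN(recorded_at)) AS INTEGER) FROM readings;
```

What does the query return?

MIN = 2037-03-07, MAX = 2038-07-05.
24 days remain in March 2037 after the 7th (31 − 7).
Full months from April 2037 through June 2038 contribute their day counts.
Then 5 days into July 2038.
Total: 24 + 30 + 31 + 30 + 31 + 31 + 30 + 31 + 30 + 31 + 31 + 28 + 31 + 30 + 31 + 30 + 5 = 485.

485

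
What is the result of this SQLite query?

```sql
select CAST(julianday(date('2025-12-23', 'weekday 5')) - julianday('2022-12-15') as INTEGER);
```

1107

`weekday 5` advances to the next Friday; 2025-12-23 is a Tuesday, so it moves forward to 2025-12-26.
16 days remain in December 2022 after the 15th (31 − 15).
Full months from January 2023 through November 2025 contribute their day counts.
Then 26 days into December 2025.
Total: 16 + 31 + 28 + 31 + 30 + 31 + 30 + 31 + 31 + 30 + 31 + 30 + 31 + 31 + 29 + 31 + 30 + 31 + 30 + 31 + 31 + 30 + 31 + 30 + 31 + 31 + 28 + 31 + 30 + 31 + 30 + 31 + 31 + 30 + 31 + 30 + 26 = 1107.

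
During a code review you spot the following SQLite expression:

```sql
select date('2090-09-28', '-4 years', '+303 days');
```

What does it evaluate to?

2087-07-28

Adding -4 years to 2090-09-28 gives 2086-09-28.
Applying '+303 days' to 2086-09-28: counting 303 days forward gives 2087-07-28.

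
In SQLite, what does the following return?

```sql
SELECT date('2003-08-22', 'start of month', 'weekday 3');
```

`start of month` rewinds 2003-08-22 to 2003-08-01.
`weekday 3` advances to the next Wednesday; 2003-08-01 is a Friday, so it moves forward to 2003-08-06.

2003-08-06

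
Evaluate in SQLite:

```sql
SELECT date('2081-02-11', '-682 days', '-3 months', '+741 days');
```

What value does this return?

Applying '-682 days' to 2081-02-11: counting 682 days back gives 2079-04-01.
Adding -3 months to 2079-04-01 gives 2079-01-01.
Applying '+741 days' to 2079-01-01: counting 741 days forward gives 2081-01-11.

2081-01-11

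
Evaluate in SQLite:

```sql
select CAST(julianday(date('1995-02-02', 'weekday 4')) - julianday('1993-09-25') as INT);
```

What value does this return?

495

`weekday 4` advances to the next Thursday; 1995-02-02 is already a Thursday, so it stays at 1995-02-02.
5 days remain in September 1993 after the 25th (30 − 25).
Full months from October 1993 through January 1995 contribute their day counts.
Then 2 days into February 1995.
Total: 5 + 31 + 30 + 31 + 31 + 28 + 31 + 30 + 31 + 30 + 31 + 31 + 30 + 31 + 30 + 31 + 31 + 2 = 495.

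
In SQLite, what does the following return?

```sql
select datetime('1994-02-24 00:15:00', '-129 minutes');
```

129 minutes = 2h 9m; -129 minutes from 1994-02-24 00:15:00 is 1994-02-23 22:06:00 (crosses midnight).

1994-02-23 22:06:00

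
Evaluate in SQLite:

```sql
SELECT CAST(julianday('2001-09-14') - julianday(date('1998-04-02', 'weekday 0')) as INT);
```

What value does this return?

`weekday 0` advances to the next Sunday; 1998-04-02 is a Thursday, so it moves forward to 1998-04-05.
25 days remain in April 1998 after the 5th (30 − 5).
Full months from May 1998 through August 2001 contribute their day counts.
Then 14 days into September 2001.
Total: 25 + 31 + 30 + 31 + 31 + 30 + 31 + 30 + 31 + 31 + 28 + 31 + 30 + 31 + 30 + 31 + 31 + 30 + 31 + 30 + 31 + 31 + 29 + 31 + 30 + 31 + 30 + 31 + 31 + 30 + 31 + 30 + 31 + 31 + 28 + 31 + 30 + 31 + 30 + 31 + 31 + 14 = 1258.

1258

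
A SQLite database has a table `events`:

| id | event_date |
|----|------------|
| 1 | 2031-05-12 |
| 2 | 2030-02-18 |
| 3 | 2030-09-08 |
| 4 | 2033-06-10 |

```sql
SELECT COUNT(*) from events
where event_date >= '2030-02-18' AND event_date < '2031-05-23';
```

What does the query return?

3

Rows in [2030-02-18, 2031-05-23): 2031-05-12, 2030-02-18, 2030-09-08 → 3 rows.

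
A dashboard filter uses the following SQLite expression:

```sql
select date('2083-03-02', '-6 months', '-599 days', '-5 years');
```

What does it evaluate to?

Adding -6 months to 2083-03-02 gives 2082-09-02.
Applying '-599 days' to 2082-09-02: counting 599 days back gives 2081-01-11.
Adding -5 years to 2081-01-11 gives 2076-01-11.

2076-01-11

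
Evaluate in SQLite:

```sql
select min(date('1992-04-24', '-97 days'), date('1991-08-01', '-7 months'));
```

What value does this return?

date('1992-04-24', '-97 days') → 1992-01-18.
date('1991-08-01', '-7 months') → 1991-01-01.
Earlier of the two is 1991-01-01.

1991-01-01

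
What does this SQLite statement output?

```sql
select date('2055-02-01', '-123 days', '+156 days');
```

Applying '-123 days' to 2055-02-01: counting 123 days back gives 2054-10-01.
Applying '+156 days' to 2054-10-01: counting 156 days forward gives 2055-03-06.

2055-03-06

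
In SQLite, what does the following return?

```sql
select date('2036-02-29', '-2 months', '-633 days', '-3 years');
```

Adding -2 months to 2036-02-29 gives 2035-12-29.
Applying '-633 days' to 2035-12-29: counting 633 days back gives 2034-04-05.
Adding -3 years to 2034-04-05 gives 2031-04-05.

2031-04-05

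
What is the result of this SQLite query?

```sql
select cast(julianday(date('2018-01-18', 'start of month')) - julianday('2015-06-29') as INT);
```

`start of month` rewinds 2018-01-18 to 2018-01-01.
1 day remains in June 2015 after the 29th (30 − 29).
Full months from July 2015 through December 2017 contribute their day counts.
Then 1 day into January 2018.
Total: 1 + 31 + 31 + 30 + 31 + 30 + 31 + 31 + 29 + 31 + 30 + 31 + 30 + 31 + 31 + 30 + 31 + 30 + 31 + 31 + 28 + 31 + 30 + 31 + 30 + 31 + 31 + 30 + 31 + 30 + 31 + 1 = 917.

917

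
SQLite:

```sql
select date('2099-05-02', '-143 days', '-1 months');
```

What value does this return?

Applying '-143 days' to 2099-05-02: counting 143 days back gives 2098-12-10.
Adding -1 month to 2098-12-10 gives 2098-11-10.

2098-11-10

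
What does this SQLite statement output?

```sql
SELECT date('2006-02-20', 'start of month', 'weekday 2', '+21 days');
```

`start of month` rewinds 2006-02-20 to 2006-02-01.
`weekday 2` advances to the next Tuesday; 2006-02-01 is a Wednesday, so it moves forward to 2006-02-07.
Advancing 21 more days within February lands on 2006-02-28.

2006-02-28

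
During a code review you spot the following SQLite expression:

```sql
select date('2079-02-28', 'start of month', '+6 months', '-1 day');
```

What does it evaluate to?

2079-07-31

`start of month` rewinds 2079-02-28 to 2079-02-01.
Adding +6 months to 2079-02-01 gives 2079-08-01.
Going back 1 day from 2079-08-01 reaches 2079-07-31 (last day of July, 31 days).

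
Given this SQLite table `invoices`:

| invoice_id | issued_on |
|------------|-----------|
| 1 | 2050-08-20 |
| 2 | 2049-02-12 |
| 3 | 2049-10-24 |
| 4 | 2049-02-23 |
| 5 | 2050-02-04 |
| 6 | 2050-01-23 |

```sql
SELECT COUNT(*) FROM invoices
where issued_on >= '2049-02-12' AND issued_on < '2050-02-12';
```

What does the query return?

5

Rows in [2049-02-12, 2050-02-12): 2049-02-12, 2049-10-24, 2049-02-23, 2050-02-04, 2050-01-23 → 5 rows.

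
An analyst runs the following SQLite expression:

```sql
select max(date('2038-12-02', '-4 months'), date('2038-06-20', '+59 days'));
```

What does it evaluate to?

2038-08-18

date('2038-12-02', '-4 months') → 2038-08-02.
date('2038-06-20', '+59 days') → 2038-08-18.
Later of the two is 2038-08-18.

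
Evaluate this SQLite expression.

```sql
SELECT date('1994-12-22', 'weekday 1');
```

1994-12-26

`weekday 1` advances to the next Monday; 1994-12-22 is a Thursday, so it moves forward to 1994-12-26.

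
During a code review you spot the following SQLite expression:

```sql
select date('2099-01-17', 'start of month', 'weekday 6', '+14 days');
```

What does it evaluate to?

2099-01-17

`start of month` rewinds 2099-01-17 to 2099-01-01.
`weekday 6` advances to the next Saturday; 2099-01-01 is a Thursday, so it moves forward to 2099-01-03.
Advancing 14 more days within January lands on 2099-01-17.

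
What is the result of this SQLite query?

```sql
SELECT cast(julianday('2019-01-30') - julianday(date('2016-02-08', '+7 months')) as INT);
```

Adding +7 months to 2016-02-08 gives 2016-09-08.
22 days remain in September 2016 after the 8th (30 − 8).
Full months from October 2016 through December 2018 contribute their day counts.
Then 30 days into January 2019.
Total: 22 + 31 + 30 + 31 + 31 + 28 + 31 + 30 + 31 + 30 + 31 + 31 + 30 + 31 + 30 + 31 + 31 + 28 + 31 + 30 + 31 + 30 + 31 + 31 + 30 + 31 + 30 + 31 + 30 = 874.

874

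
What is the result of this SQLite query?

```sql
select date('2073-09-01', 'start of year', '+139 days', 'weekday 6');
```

`start of year` rewinds 2073-09-01 to 2073-01-01.
Applying '+139 days' to 2073-01-01: counting 139 days forward gives 2073-05-20.
`weekday 6` advances to the next Saturday; 2073-05-20 is already a Saturday, so it stays at 2073-05-20.

2073-05-20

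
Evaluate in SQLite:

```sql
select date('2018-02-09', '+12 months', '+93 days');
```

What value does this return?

Adding +12 months to 2018-02-09 gives 2019-02-09.
Applying '+93 days' to 2019-02-09: counting 93 days forward gives 2019-05-13.

2019-05-13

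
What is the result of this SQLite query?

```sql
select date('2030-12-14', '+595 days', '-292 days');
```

2031-10-13

Applying '+595 days' to 2030-12-14: counting 595 days forward gives 2032-07-31.
Applying '-292 days' to 2032-07-31: counting 292 days back gives 2031-10-13.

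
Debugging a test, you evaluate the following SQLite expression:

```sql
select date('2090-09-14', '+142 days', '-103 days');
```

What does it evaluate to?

2090-10-23

Applying '+142 days' to 2090-09-14: counting 142 days forward gives 2091-02-03.
Applying '-103 days' to 2091-02-03: counting 103 days back gives 2090-10-23.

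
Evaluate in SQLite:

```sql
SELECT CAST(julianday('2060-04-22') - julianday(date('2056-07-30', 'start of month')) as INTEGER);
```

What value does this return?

1391

`start of month` rewinds 2056-07-30 to 2056-07-01.
30 days remain in July 2056 after the 1st (31 − 1).
Full months from August 2056 through March 2060 contribute their day counts.
Then 22 days into April 2060.
Total: 30 + 31 + 30 + 31 + 30 + 31 + 31 + 28 + 31 + 30 + 31 + 30 + 31 + 31 + 30 + 31 + 30 + 31 + 31 + 28 + 31 + 30 + 31 + 30 + 31 + 31 + 30 + 31 + 30 + 31 + 31 + 28 + 31 + 30 + 31 + 30 + 31 + 31 + 30 + 31 + 30 + 31 + 31 + 29 + 31 + 22 = 1391.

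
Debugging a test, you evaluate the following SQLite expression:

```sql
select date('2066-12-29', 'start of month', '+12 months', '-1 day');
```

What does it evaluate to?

2067-11-30

`start of month` rewinds 2066-12-29 to 2066-12-01.
Adding +12 months to 2066-12-01 gives 2067-12-01.
Going back 1 day from 2067-12-01 reaches 2067-11-30 (last day of November, 30 days).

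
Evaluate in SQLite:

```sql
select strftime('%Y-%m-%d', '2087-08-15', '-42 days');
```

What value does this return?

2087-07-04

First apply '-42 days': 2087-08-15 → 2087-07-04.
`%Y-%m-%d` extracts the ISO date: 2087-07-04.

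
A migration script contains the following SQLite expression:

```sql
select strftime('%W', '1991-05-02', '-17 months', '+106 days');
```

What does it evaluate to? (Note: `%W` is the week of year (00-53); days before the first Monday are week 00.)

11

First apply '-17 months', '+106 days': 1991-05-02 → 1990-03-18.
1990-03-18 is a Sunday. SQLite's %W counts Mondays since the year started; the result is 11.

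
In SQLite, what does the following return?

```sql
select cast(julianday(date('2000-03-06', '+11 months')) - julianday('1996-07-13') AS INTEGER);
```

1669

Adding +11 months to 2000-03-06 gives 2001-02-06.
18 days remain in July 1996 after the 13th (31 − 13).
Full months from August 1996 through January 2001 contribute their day counts.
Then 6 days into February 2001.
Total: 18 + 31 + 30 + 31 + 30 + 31 + 31 + 28 + 31 + 30 + 31 + 30 + 31 + 31 + 30 + 31 + 30 + 31 + 31 + 28 + 31 + 30 + 31 + 30 + 31 + 31 + 30 + 31 + 30 + 31 + 31 + 28 + 31 + 30 + 31 + 30 + 31 + 31 + 30 + 31 + 30 + 31 + 31 + 29 + 31 + 30 + 31 + 30 + 31 + 31 + 30 + 31 + 30 + 31 + 31 + 6 = 1669.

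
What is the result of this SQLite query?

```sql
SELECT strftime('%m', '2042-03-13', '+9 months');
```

12

First apply '+9 months': 2042-03-13 → 2042-12-13.
`%m` extracts the 2-digit month (01-12): 12.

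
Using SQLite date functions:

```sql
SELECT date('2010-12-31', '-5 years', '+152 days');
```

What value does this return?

Adding -5 years to 2010-12-31 gives 2005-12-31.
Applying '+152 days' to 2005-12-31: counting 152 days forward gives 2006-06-01.

2006-06-01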